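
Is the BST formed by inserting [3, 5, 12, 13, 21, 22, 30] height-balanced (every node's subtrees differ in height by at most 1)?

Tree (level-order array): [3, None, 5, None, 12, None, 13, None, 21, None, 22, None, 30]
Definition: a tree is height-balanced if, at every node, |h(left) - h(right)| <= 1 (empty subtree has height -1).
Bottom-up per-node check:
  node 30: h_left=-1, h_right=-1, diff=0 [OK], height=0
  node 22: h_left=-1, h_right=0, diff=1 [OK], height=1
  node 21: h_left=-1, h_right=1, diff=2 [FAIL (|-1-1|=2 > 1)], height=2
  node 13: h_left=-1, h_right=2, diff=3 [FAIL (|-1-2|=3 > 1)], height=3
  node 12: h_left=-1, h_right=3, diff=4 [FAIL (|-1-3|=4 > 1)], height=4
  node 5: h_left=-1, h_right=4, diff=5 [FAIL (|-1-4|=5 > 1)], height=5
  node 3: h_left=-1, h_right=5, diff=6 [FAIL (|-1-5|=6 > 1)], height=6
Node 21 violates the condition: |-1 - 1| = 2 > 1.
Result: Not balanced


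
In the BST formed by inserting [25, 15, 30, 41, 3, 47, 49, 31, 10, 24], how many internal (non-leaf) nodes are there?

Tree built from: [25, 15, 30, 41, 3, 47, 49, 31, 10, 24]
Tree (level-order array): [25, 15, 30, 3, 24, None, 41, None, 10, None, None, 31, 47, None, None, None, None, None, 49]
Rule: An internal node has at least one child.
Per-node child counts:
  node 25: 2 child(ren)
  node 15: 2 child(ren)
  node 3: 1 child(ren)
  node 10: 0 child(ren)
  node 24: 0 child(ren)
  node 30: 1 child(ren)
  node 41: 2 child(ren)
  node 31: 0 child(ren)
  node 47: 1 child(ren)
  node 49: 0 child(ren)
Matching nodes: [25, 15, 3, 30, 41, 47]
Count of internal (non-leaf) nodes: 6


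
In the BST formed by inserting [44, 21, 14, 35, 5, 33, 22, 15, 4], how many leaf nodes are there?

Tree built from: [44, 21, 14, 35, 5, 33, 22, 15, 4]
Tree (level-order array): [44, 21, None, 14, 35, 5, 15, 33, None, 4, None, None, None, 22]
Rule: A leaf has 0 children.
Per-node child counts:
  node 44: 1 child(ren)
  node 21: 2 child(ren)
  node 14: 2 child(ren)
  node 5: 1 child(ren)
  node 4: 0 child(ren)
  node 15: 0 child(ren)
  node 35: 1 child(ren)
  node 33: 1 child(ren)
  node 22: 0 child(ren)
Matching nodes: [4, 15, 22]
Count of leaf nodes: 3


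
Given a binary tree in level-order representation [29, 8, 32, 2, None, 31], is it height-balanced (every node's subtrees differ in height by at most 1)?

Tree (level-order array): [29, 8, 32, 2, None, 31]
Definition: a tree is height-balanced if, at every node, |h(left) - h(right)| <= 1 (empty subtree has height -1).
Bottom-up per-node check:
  node 2: h_left=-1, h_right=-1, diff=0 [OK], height=0
  node 8: h_left=0, h_right=-1, diff=1 [OK], height=1
  node 31: h_left=-1, h_right=-1, diff=0 [OK], height=0
  node 32: h_left=0, h_right=-1, diff=1 [OK], height=1
  node 29: h_left=1, h_right=1, diff=0 [OK], height=2
All nodes satisfy the balance condition.
Result: Balanced


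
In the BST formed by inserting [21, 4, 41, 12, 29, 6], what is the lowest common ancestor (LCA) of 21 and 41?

Tree insertion order: [21, 4, 41, 12, 29, 6]
Tree (level-order array): [21, 4, 41, None, 12, 29, None, 6]
In a BST, the LCA of p=21, q=41 is the first node v on the
root-to-leaf path with p <= v <= q (go left if both < v, right if both > v).
Walk from root:
  at 21: 21 <= 21 <= 41, this is the LCA
LCA = 21


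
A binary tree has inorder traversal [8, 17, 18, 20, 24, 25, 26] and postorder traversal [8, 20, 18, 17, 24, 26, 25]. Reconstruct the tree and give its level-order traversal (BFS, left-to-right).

Inorder:   [8, 17, 18, 20, 24, 25, 26]
Postorder: [8, 20, 18, 17, 24, 26, 25]
Algorithm: postorder visits root last, so walk postorder right-to-left;
each value is the root of the current inorder slice — split it at that
value, recurse on the right subtree first, then the left.
Recursive splits:
  root=25; inorder splits into left=[8, 17, 18, 20, 24], right=[26]
  root=26; inorder splits into left=[], right=[]
  root=24; inorder splits into left=[8, 17, 18, 20], right=[]
  root=17; inorder splits into left=[8], right=[18, 20]
  root=18; inorder splits into left=[], right=[20]
  root=20; inorder splits into left=[], right=[]
  root=8; inorder splits into left=[], right=[]
Reconstructed level-order: [25, 24, 26, 17, 8, 18, 20]


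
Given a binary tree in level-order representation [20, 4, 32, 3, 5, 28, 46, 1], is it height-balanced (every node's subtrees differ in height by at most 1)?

Tree (level-order array): [20, 4, 32, 3, 5, 28, 46, 1]
Definition: a tree is height-balanced if, at every node, |h(left) - h(right)| <= 1 (empty subtree has height -1).
Bottom-up per-node check:
  node 1: h_left=-1, h_right=-1, diff=0 [OK], height=0
  node 3: h_left=0, h_right=-1, diff=1 [OK], height=1
  node 5: h_left=-1, h_right=-1, diff=0 [OK], height=0
  node 4: h_left=1, h_right=0, diff=1 [OK], height=2
  node 28: h_left=-1, h_right=-1, diff=0 [OK], height=0
  node 46: h_left=-1, h_right=-1, diff=0 [OK], height=0
  node 32: h_left=0, h_right=0, diff=0 [OK], height=1
  node 20: h_left=2, h_right=1, diff=1 [OK], height=3
All nodes satisfy the balance condition.
Result: Balanced


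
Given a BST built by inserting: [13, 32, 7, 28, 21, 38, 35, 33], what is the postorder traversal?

Tree insertion order: [13, 32, 7, 28, 21, 38, 35, 33]
Tree (level-order array): [13, 7, 32, None, None, 28, 38, 21, None, 35, None, None, None, 33]
Postorder traversal: [7, 21, 28, 33, 35, 38, 32, 13]


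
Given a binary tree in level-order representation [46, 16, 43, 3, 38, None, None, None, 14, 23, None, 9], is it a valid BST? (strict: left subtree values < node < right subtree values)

Level-order array: [46, 16, 43, 3, 38, None, None, None, 14, 23, None, 9]
Validate using subtree bounds (lo, hi): at each node, require lo < value < hi,
then recurse left with hi=value and right with lo=value.
Preorder trace (stopping at first violation):
  at node 46 with bounds (-inf, +inf): OK
  at node 16 with bounds (-inf, 46): OK
  at node 3 with bounds (-inf, 16): OK
  at node 14 with bounds (3, 16): OK
  at node 9 with bounds (3, 14): OK
  at node 38 with bounds (16, 46): OK
  at node 23 with bounds (16, 38): OK
  at node 43 with bounds (46, +inf): VIOLATION
Node 43 violates its bound: not (46 < 43 < +inf).
Result: Not a valid BST


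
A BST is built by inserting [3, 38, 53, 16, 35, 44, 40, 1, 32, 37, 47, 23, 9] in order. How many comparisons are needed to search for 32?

Search path for 32: 3 -> 38 -> 16 -> 35 -> 32
Found: True
Comparisons: 5


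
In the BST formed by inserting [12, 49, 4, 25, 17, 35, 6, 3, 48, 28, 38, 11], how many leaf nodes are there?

Tree built from: [12, 49, 4, 25, 17, 35, 6, 3, 48, 28, 38, 11]
Tree (level-order array): [12, 4, 49, 3, 6, 25, None, None, None, None, 11, 17, 35, None, None, None, None, 28, 48, None, None, 38]
Rule: A leaf has 0 children.
Per-node child counts:
  node 12: 2 child(ren)
  node 4: 2 child(ren)
  node 3: 0 child(ren)
  node 6: 1 child(ren)
  node 11: 0 child(ren)
  node 49: 1 child(ren)
  node 25: 2 child(ren)
  node 17: 0 child(ren)
  node 35: 2 child(ren)
  node 28: 0 child(ren)
  node 48: 1 child(ren)
  node 38: 0 child(ren)
Matching nodes: [3, 11, 17, 28, 38]
Count of leaf nodes: 5


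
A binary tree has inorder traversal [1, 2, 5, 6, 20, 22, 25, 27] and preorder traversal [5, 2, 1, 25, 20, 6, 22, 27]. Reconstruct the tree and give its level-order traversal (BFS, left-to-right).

Inorder:  [1, 2, 5, 6, 20, 22, 25, 27]
Preorder: [5, 2, 1, 25, 20, 6, 22, 27]
Algorithm: preorder visits root first, so consume preorder in order;
for each root, split the current inorder slice at that value into
left-subtree inorder and right-subtree inorder, then recurse.
Recursive splits:
  root=5; inorder splits into left=[1, 2], right=[6, 20, 22, 25, 27]
  root=2; inorder splits into left=[1], right=[]
  root=1; inorder splits into left=[], right=[]
  root=25; inorder splits into left=[6, 20, 22], right=[27]
  root=20; inorder splits into left=[6], right=[22]
  root=6; inorder splits into left=[], right=[]
  root=22; inorder splits into left=[], right=[]
  root=27; inorder splits into left=[], right=[]
Reconstructed level-order: [5, 2, 25, 1, 20, 27, 6, 22]


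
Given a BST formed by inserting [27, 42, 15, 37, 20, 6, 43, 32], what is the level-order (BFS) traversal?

Tree insertion order: [27, 42, 15, 37, 20, 6, 43, 32]
Tree (level-order array): [27, 15, 42, 6, 20, 37, 43, None, None, None, None, 32]
BFS from the root, enqueuing left then right child of each popped node:
  queue [27] -> pop 27, enqueue [15, 42], visited so far: [27]
  queue [15, 42] -> pop 15, enqueue [6, 20], visited so far: [27, 15]
  queue [42, 6, 20] -> pop 42, enqueue [37, 43], visited so far: [27, 15, 42]
  queue [6, 20, 37, 43] -> pop 6, enqueue [none], visited so far: [27, 15, 42, 6]
  queue [20, 37, 43] -> pop 20, enqueue [none], visited so far: [27, 15, 42, 6, 20]
  queue [37, 43] -> pop 37, enqueue [32], visited so far: [27, 15, 42, 6, 20, 37]
  queue [43, 32] -> pop 43, enqueue [none], visited so far: [27, 15, 42, 6, 20, 37, 43]
  queue [32] -> pop 32, enqueue [none], visited so far: [27, 15, 42, 6, 20, 37, 43, 32]
Result: [27, 15, 42, 6, 20, 37, 43, 32]


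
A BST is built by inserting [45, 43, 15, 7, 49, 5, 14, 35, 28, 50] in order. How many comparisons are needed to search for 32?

Search path for 32: 45 -> 43 -> 15 -> 35 -> 28
Found: False
Comparisons: 5


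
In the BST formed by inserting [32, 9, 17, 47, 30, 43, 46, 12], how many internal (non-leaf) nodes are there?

Tree built from: [32, 9, 17, 47, 30, 43, 46, 12]
Tree (level-order array): [32, 9, 47, None, 17, 43, None, 12, 30, None, 46]
Rule: An internal node has at least one child.
Per-node child counts:
  node 32: 2 child(ren)
  node 9: 1 child(ren)
  node 17: 2 child(ren)
  node 12: 0 child(ren)
  node 30: 0 child(ren)
  node 47: 1 child(ren)
  node 43: 1 child(ren)
  node 46: 0 child(ren)
Matching nodes: [32, 9, 17, 47, 43]
Count of internal (non-leaf) nodes: 5


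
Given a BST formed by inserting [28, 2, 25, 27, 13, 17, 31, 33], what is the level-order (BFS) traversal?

Tree insertion order: [28, 2, 25, 27, 13, 17, 31, 33]
Tree (level-order array): [28, 2, 31, None, 25, None, 33, 13, 27, None, None, None, 17]
BFS from the root, enqueuing left then right child of each popped node:
  queue [28] -> pop 28, enqueue [2, 31], visited so far: [28]
  queue [2, 31] -> pop 2, enqueue [25], visited so far: [28, 2]
  queue [31, 25] -> pop 31, enqueue [33], visited so far: [28, 2, 31]
  queue [25, 33] -> pop 25, enqueue [13, 27], visited so far: [28, 2, 31, 25]
  queue [33, 13, 27] -> pop 33, enqueue [none], visited so far: [28, 2, 31, 25, 33]
  queue [13, 27] -> pop 13, enqueue [17], visited so far: [28, 2, 31, 25, 33, 13]
  queue [27, 17] -> pop 27, enqueue [none], visited so far: [28, 2, 31, 25, 33, 13, 27]
  queue [17] -> pop 17, enqueue [none], visited so far: [28, 2, 31, 25, 33, 13, 27, 17]
Result: [28, 2, 31, 25, 33, 13, 27, 17]


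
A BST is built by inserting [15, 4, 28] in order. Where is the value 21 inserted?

Starting tree (level order): [15, 4, 28]
Insertion path: 15 -> 28
Result: insert 21 as left child of 28
Final tree (level order): [15, 4, 28, None, None, 21]


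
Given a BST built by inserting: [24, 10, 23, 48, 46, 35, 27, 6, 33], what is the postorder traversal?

Tree insertion order: [24, 10, 23, 48, 46, 35, 27, 6, 33]
Tree (level-order array): [24, 10, 48, 6, 23, 46, None, None, None, None, None, 35, None, 27, None, None, 33]
Postorder traversal: [6, 23, 10, 33, 27, 35, 46, 48, 24]


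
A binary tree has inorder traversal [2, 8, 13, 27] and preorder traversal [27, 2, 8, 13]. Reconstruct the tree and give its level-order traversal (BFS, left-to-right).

Inorder:  [2, 8, 13, 27]
Preorder: [27, 2, 8, 13]
Algorithm: preorder visits root first, so consume preorder in order;
for each root, split the current inorder slice at that value into
left-subtree inorder and right-subtree inorder, then recurse.
Recursive splits:
  root=27; inorder splits into left=[2, 8, 13], right=[]
  root=2; inorder splits into left=[], right=[8, 13]
  root=8; inorder splits into left=[], right=[13]
  root=13; inorder splits into left=[], right=[]
Reconstructed level-order: [27, 2, 8, 13]


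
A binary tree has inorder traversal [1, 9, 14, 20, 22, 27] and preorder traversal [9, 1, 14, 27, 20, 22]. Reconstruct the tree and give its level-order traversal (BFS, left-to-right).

Inorder:  [1, 9, 14, 20, 22, 27]
Preorder: [9, 1, 14, 27, 20, 22]
Algorithm: preorder visits root first, so consume preorder in order;
for each root, split the current inorder slice at that value into
left-subtree inorder and right-subtree inorder, then recurse.
Recursive splits:
  root=9; inorder splits into left=[1], right=[14, 20, 22, 27]
  root=1; inorder splits into left=[], right=[]
  root=14; inorder splits into left=[], right=[20, 22, 27]
  root=27; inorder splits into left=[20, 22], right=[]
  root=20; inorder splits into left=[], right=[22]
  root=22; inorder splits into left=[], right=[]
Reconstructed level-order: [9, 1, 14, 27, 20, 22]


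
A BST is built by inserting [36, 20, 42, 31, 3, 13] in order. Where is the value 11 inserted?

Starting tree (level order): [36, 20, 42, 3, 31, None, None, None, 13]
Insertion path: 36 -> 20 -> 3 -> 13
Result: insert 11 as left child of 13
Final tree (level order): [36, 20, 42, 3, 31, None, None, None, 13, None, None, 11]


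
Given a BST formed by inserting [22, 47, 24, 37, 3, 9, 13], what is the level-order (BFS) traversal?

Tree insertion order: [22, 47, 24, 37, 3, 9, 13]
Tree (level-order array): [22, 3, 47, None, 9, 24, None, None, 13, None, 37]
BFS from the root, enqueuing left then right child of each popped node:
  queue [22] -> pop 22, enqueue [3, 47], visited so far: [22]
  queue [3, 47] -> pop 3, enqueue [9], visited so far: [22, 3]
  queue [47, 9] -> pop 47, enqueue [24], visited so far: [22, 3, 47]
  queue [9, 24] -> pop 9, enqueue [13], visited so far: [22, 3, 47, 9]
  queue [24, 13] -> pop 24, enqueue [37], visited so far: [22, 3, 47, 9, 24]
  queue [13, 37] -> pop 13, enqueue [none], visited so far: [22, 3, 47, 9, 24, 13]
  queue [37] -> pop 37, enqueue [none], visited so far: [22, 3, 47, 9, 24, 13, 37]
Result: [22, 3, 47, 9, 24, 13, 37]


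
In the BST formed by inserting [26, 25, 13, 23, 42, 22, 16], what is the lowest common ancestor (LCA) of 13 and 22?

Tree insertion order: [26, 25, 13, 23, 42, 22, 16]
Tree (level-order array): [26, 25, 42, 13, None, None, None, None, 23, 22, None, 16]
In a BST, the LCA of p=13, q=22 is the first node v on the
root-to-leaf path with p <= v <= q (go left if both < v, right if both > v).
Walk from root:
  at 26: both 13 and 22 < 26, go left
  at 25: both 13 and 22 < 25, go left
  at 13: 13 <= 13 <= 22, this is the LCA
LCA = 13


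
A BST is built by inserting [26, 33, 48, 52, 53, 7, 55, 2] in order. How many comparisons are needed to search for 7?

Search path for 7: 26 -> 7
Found: True
Comparisons: 2


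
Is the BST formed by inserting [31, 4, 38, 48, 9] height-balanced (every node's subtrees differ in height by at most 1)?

Tree (level-order array): [31, 4, 38, None, 9, None, 48]
Definition: a tree is height-balanced if, at every node, |h(left) - h(right)| <= 1 (empty subtree has height -1).
Bottom-up per-node check:
  node 9: h_left=-1, h_right=-1, diff=0 [OK], height=0
  node 4: h_left=-1, h_right=0, diff=1 [OK], height=1
  node 48: h_left=-1, h_right=-1, diff=0 [OK], height=0
  node 38: h_left=-1, h_right=0, diff=1 [OK], height=1
  node 31: h_left=1, h_right=1, diff=0 [OK], height=2
All nodes satisfy the balance condition.
Result: Balanced


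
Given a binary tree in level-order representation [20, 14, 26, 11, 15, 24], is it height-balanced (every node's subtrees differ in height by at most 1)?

Tree (level-order array): [20, 14, 26, 11, 15, 24]
Definition: a tree is height-balanced if, at every node, |h(left) - h(right)| <= 1 (empty subtree has height -1).
Bottom-up per-node check:
  node 11: h_left=-1, h_right=-1, diff=0 [OK], height=0
  node 15: h_left=-1, h_right=-1, diff=0 [OK], height=0
  node 14: h_left=0, h_right=0, diff=0 [OK], height=1
  node 24: h_left=-1, h_right=-1, diff=0 [OK], height=0
  node 26: h_left=0, h_right=-1, diff=1 [OK], height=1
  node 20: h_left=1, h_right=1, diff=0 [OK], height=2
All nodes satisfy the balance condition.
Result: Balanced


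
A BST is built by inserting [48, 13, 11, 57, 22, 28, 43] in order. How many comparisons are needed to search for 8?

Search path for 8: 48 -> 13 -> 11
Found: False
Comparisons: 3


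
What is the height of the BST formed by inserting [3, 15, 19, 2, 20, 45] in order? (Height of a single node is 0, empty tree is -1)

Insertion order: [3, 15, 19, 2, 20, 45]
Tree (level-order array): [3, 2, 15, None, None, None, 19, None, 20, None, 45]
Compute height bottom-up (empty subtree = -1):
  height(2) = 1 + max(-1, -1) = 0
  height(45) = 1 + max(-1, -1) = 0
  height(20) = 1 + max(-1, 0) = 1
  height(19) = 1 + max(-1, 1) = 2
  height(15) = 1 + max(-1, 2) = 3
  height(3) = 1 + max(0, 3) = 4
Height = 4


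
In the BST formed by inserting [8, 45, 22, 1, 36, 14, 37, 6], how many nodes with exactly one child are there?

Tree built from: [8, 45, 22, 1, 36, 14, 37, 6]
Tree (level-order array): [8, 1, 45, None, 6, 22, None, None, None, 14, 36, None, None, None, 37]
Rule: These are nodes with exactly 1 non-null child.
Per-node child counts:
  node 8: 2 child(ren)
  node 1: 1 child(ren)
  node 6: 0 child(ren)
  node 45: 1 child(ren)
  node 22: 2 child(ren)
  node 14: 0 child(ren)
  node 36: 1 child(ren)
  node 37: 0 child(ren)
Matching nodes: [1, 45, 36]
Count of nodes with exactly one child: 3


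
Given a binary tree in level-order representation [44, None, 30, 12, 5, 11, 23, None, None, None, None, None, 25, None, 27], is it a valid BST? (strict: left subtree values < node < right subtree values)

Level-order array: [44, None, 30, 12, 5, 11, 23, None, None, None, None, None, 25, None, 27]
Validate using subtree bounds (lo, hi): at each node, require lo < value < hi,
then recurse left with hi=value and right with lo=value.
Preorder trace (stopping at first violation):
  at node 44 with bounds (-inf, +inf): OK
  at node 30 with bounds (44, +inf): VIOLATION
Node 30 violates its bound: not (44 < 30 < +inf).
Result: Not a valid BST


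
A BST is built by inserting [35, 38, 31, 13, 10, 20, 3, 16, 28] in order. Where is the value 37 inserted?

Starting tree (level order): [35, 31, 38, 13, None, None, None, 10, 20, 3, None, 16, 28]
Insertion path: 35 -> 38
Result: insert 37 as left child of 38
Final tree (level order): [35, 31, 38, 13, None, 37, None, 10, 20, None, None, 3, None, 16, 28]


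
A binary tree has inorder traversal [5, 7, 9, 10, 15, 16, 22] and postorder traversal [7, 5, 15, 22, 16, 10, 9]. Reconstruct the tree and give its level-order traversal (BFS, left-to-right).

Inorder:   [5, 7, 9, 10, 15, 16, 22]
Postorder: [7, 5, 15, 22, 16, 10, 9]
Algorithm: postorder visits root last, so walk postorder right-to-left;
each value is the root of the current inorder slice — split it at that
value, recurse on the right subtree first, then the left.
Recursive splits:
  root=9; inorder splits into left=[5, 7], right=[10, 15, 16, 22]
  root=10; inorder splits into left=[], right=[15, 16, 22]
  root=16; inorder splits into left=[15], right=[22]
  root=22; inorder splits into left=[], right=[]
  root=15; inorder splits into left=[], right=[]
  root=5; inorder splits into left=[], right=[7]
  root=7; inorder splits into left=[], right=[]
Reconstructed level-order: [9, 5, 10, 7, 16, 15, 22]


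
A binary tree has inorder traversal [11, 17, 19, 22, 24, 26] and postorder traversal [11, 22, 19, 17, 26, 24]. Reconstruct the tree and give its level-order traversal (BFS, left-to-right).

Inorder:   [11, 17, 19, 22, 24, 26]
Postorder: [11, 22, 19, 17, 26, 24]
Algorithm: postorder visits root last, so walk postorder right-to-left;
each value is the root of the current inorder slice — split it at that
value, recurse on the right subtree first, then the left.
Recursive splits:
  root=24; inorder splits into left=[11, 17, 19, 22], right=[26]
  root=26; inorder splits into left=[], right=[]
  root=17; inorder splits into left=[11], right=[19, 22]
  root=19; inorder splits into left=[], right=[22]
  root=22; inorder splits into left=[], right=[]
  root=11; inorder splits into left=[], right=[]
Reconstructed level-order: [24, 17, 26, 11, 19, 22]


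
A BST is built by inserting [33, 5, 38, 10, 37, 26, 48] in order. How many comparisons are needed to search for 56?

Search path for 56: 33 -> 38 -> 48
Found: False
Comparisons: 3


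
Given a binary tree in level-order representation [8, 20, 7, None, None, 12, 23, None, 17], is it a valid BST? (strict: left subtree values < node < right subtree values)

Level-order array: [8, 20, 7, None, None, 12, 23, None, 17]
Validate using subtree bounds (lo, hi): at each node, require lo < value < hi,
then recurse left with hi=value and right with lo=value.
Preorder trace (stopping at first violation):
  at node 8 with bounds (-inf, +inf): OK
  at node 20 with bounds (-inf, 8): VIOLATION
Node 20 violates its bound: not (-inf < 20 < 8).
Result: Not a valid BST


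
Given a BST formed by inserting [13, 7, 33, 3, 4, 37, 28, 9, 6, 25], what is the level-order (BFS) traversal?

Tree insertion order: [13, 7, 33, 3, 4, 37, 28, 9, 6, 25]
Tree (level-order array): [13, 7, 33, 3, 9, 28, 37, None, 4, None, None, 25, None, None, None, None, 6]
BFS from the root, enqueuing left then right child of each popped node:
  queue [13] -> pop 13, enqueue [7, 33], visited so far: [13]
  queue [7, 33] -> pop 7, enqueue [3, 9], visited so far: [13, 7]
  queue [33, 3, 9] -> pop 33, enqueue [28, 37], visited so far: [13, 7, 33]
  queue [3, 9, 28, 37] -> pop 3, enqueue [4], visited so far: [13, 7, 33, 3]
  queue [9, 28, 37, 4] -> pop 9, enqueue [none], visited so far: [13, 7, 33, 3, 9]
  queue [28, 37, 4] -> pop 28, enqueue [25], visited so far: [13, 7, 33, 3, 9, 28]
  queue [37, 4, 25] -> pop 37, enqueue [none], visited so far: [13, 7, 33, 3, 9, 28, 37]
  queue [4, 25] -> pop 4, enqueue [6], visited so far: [13, 7, 33, 3, 9, 28, 37, 4]
  queue [25, 6] -> pop 25, enqueue [none], visited so far: [13, 7, 33, 3, 9, 28, 37, 4, 25]
  queue [6] -> pop 6, enqueue [none], visited so far: [13, 7, 33, 3, 9, 28, 37, 4, 25, 6]
Result: [13, 7, 33, 3, 9, 28, 37, 4, 25, 6]


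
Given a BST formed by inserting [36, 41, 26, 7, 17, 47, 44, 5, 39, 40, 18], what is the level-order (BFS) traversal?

Tree insertion order: [36, 41, 26, 7, 17, 47, 44, 5, 39, 40, 18]
Tree (level-order array): [36, 26, 41, 7, None, 39, 47, 5, 17, None, 40, 44, None, None, None, None, 18]
BFS from the root, enqueuing left then right child of each popped node:
  queue [36] -> pop 36, enqueue [26, 41], visited so far: [36]
  queue [26, 41] -> pop 26, enqueue [7], visited so far: [36, 26]
  queue [41, 7] -> pop 41, enqueue [39, 47], visited so far: [36, 26, 41]
  queue [7, 39, 47] -> pop 7, enqueue [5, 17], visited so far: [36, 26, 41, 7]
  queue [39, 47, 5, 17] -> pop 39, enqueue [40], visited so far: [36, 26, 41, 7, 39]
  queue [47, 5, 17, 40] -> pop 47, enqueue [44], visited so far: [36, 26, 41, 7, 39, 47]
  queue [5, 17, 40, 44] -> pop 5, enqueue [none], visited so far: [36, 26, 41, 7, 39, 47, 5]
  queue [17, 40, 44] -> pop 17, enqueue [18], visited so far: [36, 26, 41, 7, 39, 47, 5, 17]
  queue [40, 44, 18] -> pop 40, enqueue [none], visited so far: [36, 26, 41, 7, 39, 47, 5, 17, 40]
  queue [44, 18] -> pop 44, enqueue [none], visited so far: [36, 26, 41, 7, 39, 47, 5, 17, 40, 44]
  queue [18] -> pop 18, enqueue [none], visited so far: [36, 26, 41, 7, 39, 47, 5, 17, 40, 44, 18]
Result: [36, 26, 41, 7, 39, 47, 5, 17, 40, 44, 18]


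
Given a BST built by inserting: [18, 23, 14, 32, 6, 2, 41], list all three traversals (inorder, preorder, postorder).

Tree insertion order: [18, 23, 14, 32, 6, 2, 41]
Tree (level-order array): [18, 14, 23, 6, None, None, 32, 2, None, None, 41]
Inorder (L, root, R): [2, 6, 14, 18, 23, 32, 41]
Preorder (root, L, R): [18, 14, 6, 2, 23, 32, 41]
Postorder (L, R, root): [2, 6, 14, 41, 32, 23, 18]


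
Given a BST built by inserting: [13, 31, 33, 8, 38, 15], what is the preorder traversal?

Tree insertion order: [13, 31, 33, 8, 38, 15]
Tree (level-order array): [13, 8, 31, None, None, 15, 33, None, None, None, 38]
Preorder traversal: [13, 8, 31, 15, 33, 38]


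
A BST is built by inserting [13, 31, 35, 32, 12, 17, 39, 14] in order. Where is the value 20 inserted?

Starting tree (level order): [13, 12, 31, None, None, 17, 35, 14, None, 32, 39]
Insertion path: 13 -> 31 -> 17
Result: insert 20 as right child of 17
Final tree (level order): [13, 12, 31, None, None, 17, 35, 14, 20, 32, 39]


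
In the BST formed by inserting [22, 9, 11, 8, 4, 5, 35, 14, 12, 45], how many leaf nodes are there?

Tree built from: [22, 9, 11, 8, 4, 5, 35, 14, 12, 45]
Tree (level-order array): [22, 9, 35, 8, 11, None, 45, 4, None, None, 14, None, None, None, 5, 12]
Rule: A leaf has 0 children.
Per-node child counts:
  node 22: 2 child(ren)
  node 9: 2 child(ren)
  node 8: 1 child(ren)
  node 4: 1 child(ren)
  node 5: 0 child(ren)
  node 11: 1 child(ren)
  node 14: 1 child(ren)
  node 12: 0 child(ren)
  node 35: 1 child(ren)
  node 45: 0 child(ren)
Matching nodes: [5, 12, 45]
Count of leaf nodes: 3


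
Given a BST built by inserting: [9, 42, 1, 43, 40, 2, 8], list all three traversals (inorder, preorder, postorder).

Tree insertion order: [9, 42, 1, 43, 40, 2, 8]
Tree (level-order array): [9, 1, 42, None, 2, 40, 43, None, 8]
Inorder (L, root, R): [1, 2, 8, 9, 40, 42, 43]
Preorder (root, L, R): [9, 1, 2, 8, 42, 40, 43]
Postorder (L, R, root): [8, 2, 1, 40, 43, 42, 9]


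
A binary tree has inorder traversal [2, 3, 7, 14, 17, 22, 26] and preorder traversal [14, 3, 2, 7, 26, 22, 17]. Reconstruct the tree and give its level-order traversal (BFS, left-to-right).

Inorder:  [2, 3, 7, 14, 17, 22, 26]
Preorder: [14, 3, 2, 7, 26, 22, 17]
Algorithm: preorder visits root first, so consume preorder in order;
for each root, split the current inorder slice at that value into
left-subtree inorder and right-subtree inorder, then recurse.
Recursive splits:
  root=14; inorder splits into left=[2, 3, 7], right=[17, 22, 26]
  root=3; inorder splits into left=[2], right=[7]
  root=2; inorder splits into left=[], right=[]
  root=7; inorder splits into left=[], right=[]
  root=26; inorder splits into left=[17, 22], right=[]
  root=22; inorder splits into left=[17], right=[]
  root=17; inorder splits into left=[], right=[]
Reconstructed level-order: [14, 3, 26, 2, 7, 22, 17]


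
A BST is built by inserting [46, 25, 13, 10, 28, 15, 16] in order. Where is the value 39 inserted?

Starting tree (level order): [46, 25, None, 13, 28, 10, 15, None, None, None, None, None, 16]
Insertion path: 46 -> 25 -> 28
Result: insert 39 as right child of 28
Final tree (level order): [46, 25, None, 13, 28, 10, 15, None, 39, None, None, None, 16]


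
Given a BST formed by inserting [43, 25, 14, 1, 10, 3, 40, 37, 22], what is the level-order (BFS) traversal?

Tree insertion order: [43, 25, 14, 1, 10, 3, 40, 37, 22]
Tree (level-order array): [43, 25, None, 14, 40, 1, 22, 37, None, None, 10, None, None, None, None, 3]
BFS from the root, enqueuing left then right child of each popped node:
  queue [43] -> pop 43, enqueue [25], visited so far: [43]
  queue [25] -> pop 25, enqueue [14, 40], visited so far: [43, 25]
  queue [14, 40] -> pop 14, enqueue [1, 22], visited so far: [43, 25, 14]
  queue [40, 1, 22] -> pop 40, enqueue [37], visited so far: [43, 25, 14, 40]
  queue [1, 22, 37] -> pop 1, enqueue [10], visited so far: [43, 25, 14, 40, 1]
  queue [22, 37, 10] -> pop 22, enqueue [none], visited so far: [43, 25, 14, 40, 1, 22]
  queue [37, 10] -> pop 37, enqueue [none], visited so far: [43, 25, 14, 40, 1, 22, 37]
  queue [10] -> pop 10, enqueue [3], visited so far: [43, 25, 14, 40, 1, 22, 37, 10]
  queue [3] -> pop 3, enqueue [none], visited so far: [43, 25, 14, 40, 1, 22, 37, 10, 3]
Result: [43, 25, 14, 40, 1, 22, 37, 10, 3]


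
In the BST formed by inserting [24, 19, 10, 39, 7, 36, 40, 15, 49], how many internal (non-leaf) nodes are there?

Tree built from: [24, 19, 10, 39, 7, 36, 40, 15, 49]
Tree (level-order array): [24, 19, 39, 10, None, 36, 40, 7, 15, None, None, None, 49]
Rule: An internal node has at least one child.
Per-node child counts:
  node 24: 2 child(ren)
  node 19: 1 child(ren)
  node 10: 2 child(ren)
  node 7: 0 child(ren)
  node 15: 0 child(ren)
  node 39: 2 child(ren)
  node 36: 0 child(ren)
  node 40: 1 child(ren)
  node 49: 0 child(ren)
Matching nodes: [24, 19, 10, 39, 40]
Count of internal (non-leaf) nodes: 5


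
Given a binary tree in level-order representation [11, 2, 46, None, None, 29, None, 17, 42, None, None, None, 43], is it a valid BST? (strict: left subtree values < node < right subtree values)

Level-order array: [11, 2, 46, None, None, 29, None, 17, 42, None, None, None, 43]
Validate using subtree bounds (lo, hi): at each node, require lo < value < hi,
then recurse left with hi=value and right with lo=value.
Preorder trace (stopping at first violation):
  at node 11 with bounds (-inf, +inf): OK
  at node 2 with bounds (-inf, 11): OK
  at node 46 with bounds (11, +inf): OK
  at node 29 with bounds (11, 46): OK
  at node 17 with bounds (11, 29): OK
  at node 42 with bounds (29, 46): OK
  at node 43 with bounds (42, 46): OK
No violation found at any node.
Result: Valid BST


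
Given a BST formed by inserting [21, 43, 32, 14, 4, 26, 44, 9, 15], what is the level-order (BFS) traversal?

Tree insertion order: [21, 43, 32, 14, 4, 26, 44, 9, 15]
Tree (level-order array): [21, 14, 43, 4, 15, 32, 44, None, 9, None, None, 26]
BFS from the root, enqueuing left then right child of each popped node:
  queue [21] -> pop 21, enqueue [14, 43], visited so far: [21]
  queue [14, 43] -> pop 14, enqueue [4, 15], visited so far: [21, 14]
  queue [43, 4, 15] -> pop 43, enqueue [32, 44], visited so far: [21, 14, 43]
  queue [4, 15, 32, 44] -> pop 4, enqueue [9], visited so far: [21, 14, 43, 4]
  queue [15, 32, 44, 9] -> pop 15, enqueue [none], visited so far: [21, 14, 43, 4, 15]
  queue [32, 44, 9] -> pop 32, enqueue [26], visited so far: [21, 14, 43, 4, 15, 32]
  queue [44, 9, 26] -> pop 44, enqueue [none], visited so far: [21, 14, 43, 4, 15, 32, 44]
  queue [9, 26] -> pop 9, enqueue [none], visited so far: [21, 14, 43, 4, 15, 32, 44, 9]
  queue [26] -> pop 26, enqueue [none], visited so far: [21, 14, 43, 4, 15, 32, 44, 9, 26]
Result: [21, 14, 43, 4, 15, 32, 44, 9, 26]


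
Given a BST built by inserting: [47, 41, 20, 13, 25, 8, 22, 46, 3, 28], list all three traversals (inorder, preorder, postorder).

Tree insertion order: [47, 41, 20, 13, 25, 8, 22, 46, 3, 28]
Tree (level-order array): [47, 41, None, 20, 46, 13, 25, None, None, 8, None, 22, 28, 3]
Inorder (L, root, R): [3, 8, 13, 20, 22, 25, 28, 41, 46, 47]
Preorder (root, L, R): [47, 41, 20, 13, 8, 3, 25, 22, 28, 46]
Postorder (L, R, root): [3, 8, 13, 22, 28, 25, 20, 46, 41, 47]


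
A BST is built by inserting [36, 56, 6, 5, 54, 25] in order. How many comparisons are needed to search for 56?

Search path for 56: 36 -> 56
Found: True
Comparisons: 2


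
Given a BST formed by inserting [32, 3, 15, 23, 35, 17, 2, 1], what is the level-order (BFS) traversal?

Tree insertion order: [32, 3, 15, 23, 35, 17, 2, 1]
Tree (level-order array): [32, 3, 35, 2, 15, None, None, 1, None, None, 23, None, None, 17]
BFS from the root, enqueuing left then right child of each popped node:
  queue [32] -> pop 32, enqueue [3, 35], visited so far: [32]
  queue [3, 35] -> pop 3, enqueue [2, 15], visited so far: [32, 3]
  queue [35, 2, 15] -> pop 35, enqueue [none], visited so far: [32, 3, 35]
  queue [2, 15] -> pop 2, enqueue [1], visited so far: [32, 3, 35, 2]
  queue [15, 1] -> pop 15, enqueue [23], visited so far: [32, 3, 35, 2, 15]
  queue [1, 23] -> pop 1, enqueue [none], visited so far: [32, 3, 35, 2, 15, 1]
  queue [23] -> pop 23, enqueue [17], visited so far: [32, 3, 35, 2, 15, 1, 23]
  queue [17] -> pop 17, enqueue [none], visited so far: [32, 3, 35, 2, 15, 1, 23, 17]
Result: [32, 3, 35, 2, 15, 1, 23, 17]


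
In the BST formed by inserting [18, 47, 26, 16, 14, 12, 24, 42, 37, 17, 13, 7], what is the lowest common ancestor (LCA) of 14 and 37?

Tree insertion order: [18, 47, 26, 16, 14, 12, 24, 42, 37, 17, 13, 7]
Tree (level-order array): [18, 16, 47, 14, 17, 26, None, 12, None, None, None, 24, 42, 7, 13, None, None, 37]
In a BST, the LCA of p=14, q=37 is the first node v on the
root-to-leaf path with p <= v <= q (go left if both < v, right if both > v).
Walk from root:
  at 18: 14 <= 18 <= 37, this is the LCA
LCA = 18


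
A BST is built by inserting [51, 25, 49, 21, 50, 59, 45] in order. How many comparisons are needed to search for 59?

Search path for 59: 51 -> 59
Found: True
Comparisons: 2


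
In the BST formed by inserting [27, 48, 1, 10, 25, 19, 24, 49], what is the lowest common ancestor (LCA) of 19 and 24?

Tree insertion order: [27, 48, 1, 10, 25, 19, 24, 49]
Tree (level-order array): [27, 1, 48, None, 10, None, 49, None, 25, None, None, 19, None, None, 24]
In a BST, the LCA of p=19, q=24 is the first node v on the
root-to-leaf path with p <= v <= q (go left if both < v, right if both > v).
Walk from root:
  at 27: both 19 and 24 < 27, go left
  at 1: both 19 and 24 > 1, go right
  at 10: both 19 and 24 > 10, go right
  at 25: both 19 and 24 < 25, go left
  at 19: 19 <= 19 <= 24, this is the LCA
LCA = 19


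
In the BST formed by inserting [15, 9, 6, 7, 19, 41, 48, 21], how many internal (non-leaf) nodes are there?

Tree built from: [15, 9, 6, 7, 19, 41, 48, 21]
Tree (level-order array): [15, 9, 19, 6, None, None, 41, None, 7, 21, 48]
Rule: An internal node has at least one child.
Per-node child counts:
  node 15: 2 child(ren)
  node 9: 1 child(ren)
  node 6: 1 child(ren)
  node 7: 0 child(ren)
  node 19: 1 child(ren)
  node 41: 2 child(ren)
  node 21: 0 child(ren)
  node 48: 0 child(ren)
Matching nodes: [15, 9, 6, 19, 41]
Count of internal (non-leaf) nodes: 5


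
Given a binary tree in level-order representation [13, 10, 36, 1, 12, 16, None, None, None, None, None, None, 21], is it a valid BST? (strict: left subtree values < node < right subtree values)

Level-order array: [13, 10, 36, 1, 12, 16, None, None, None, None, None, None, 21]
Validate using subtree bounds (lo, hi): at each node, require lo < value < hi,
then recurse left with hi=value and right with lo=value.
Preorder trace (stopping at first violation):
  at node 13 with bounds (-inf, +inf): OK
  at node 10 with bounds (-inf, 13): OK
  at node 1 with bounds (-inf, 10): OK
  at node 12 with bounds (10, 13): OK
  at node 36 with bounds (13, +inf): OK
  at node 16 with bounds (13, 36): OK
  at node 21 with bounds (16, 36): OK
No violation found at any node.
Result: Valid BST


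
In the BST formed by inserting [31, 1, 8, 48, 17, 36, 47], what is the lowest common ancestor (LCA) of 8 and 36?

Tree insertion order: [31, 1, 8, 48, 17, 36, 47]
Tree (level-order array): [31, 1, 48, None, 8, 36, None, None, 17, None, 47]
In a BST, the LCA of p=8, q=36 is the first node v on the
root-to-leaf path with p <= v <= q (go left if both < v, right if both > v).
Walk from root:
  at 31: 8 <= 31 <= 36, this is the LCA
LCA = 31


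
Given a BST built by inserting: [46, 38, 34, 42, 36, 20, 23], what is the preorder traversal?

Tree insertion order: [46, 38, 34, 42, 36, 20, 23]
Tree (level-order array): [46, 38, None, 34, 42, 20, 36, None, None, None, 23]
Preorder traversal: [46, 38, 34, 20, 23, 36, 42]


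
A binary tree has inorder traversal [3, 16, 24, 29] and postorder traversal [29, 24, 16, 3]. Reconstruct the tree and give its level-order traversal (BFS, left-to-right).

Inorder:   [3, 16, 24, 29]
Postorder: [29, 24, 16, 3]
Algorithm: postorder visits root last, so walk postorder right-to-left;
each value is the root of the current inorder slice — split it at that
value, recurse on the right subtree first, then the left.
Recursive splits:
  root=3; inorder splits into left=[], right=[16, 24, 29]
  root=16; inorder splits into left=[], right=[24, 29]
  root=24; inorder splits into left=[], right=[29]
  root=29; inorder splits into left=[], right=[]
Reconstructed level-order: [3, 16, 24, 29]


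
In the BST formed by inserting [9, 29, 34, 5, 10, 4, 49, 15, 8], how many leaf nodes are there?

Tree built from: [9, 29, 34, 5, 10, 4, 49, 15, 8]
Tree (level-order array): [9, 5, 29, 4, 8, 10, 34, None, None, None, None, None, 15, None, 49]
Rule: A leaf has 0 children.
Per-node child counts:
  node 9: 2 child(ren)
  node 5: 2 child(ren)
  node 4: 0 child(ren)
  node 8: 0 child(ren)
  node 29: 2 child(ren)
  node 10: 1 child(ren)
  node 15: 0 child(ren)
  node 34: 1 child(ren)
  node 49: 0 child(ren)
Matching nodes: [4, 8, 15, 49]
Count of leaf nodes: 4


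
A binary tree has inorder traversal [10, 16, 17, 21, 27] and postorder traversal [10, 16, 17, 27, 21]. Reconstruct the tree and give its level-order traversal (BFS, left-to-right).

Inorder:   [10, 16, 17, 21, 27]
Postorder: [10, 16, 17, 27, 21]
Algorithm: postorder visits root last, so walk postorder right-to-left;
each value is the root of the current inorder slice — split it at that
value, recurse on the right subtree first, then the left.
Recursive splits:
  root=21; inorder splits into left=[10, 16, 17], right=[27]
  root=27; inorder splits into left=[], right=[]
  root=17; inorder splits into left=[10, 16], right=[]
  root=16; inorder splits into left=[10], right=[]
  root=10; inorder splits into left=[], right=[]
Reconstructed level-order: [21, 17, 27, 16, 10]


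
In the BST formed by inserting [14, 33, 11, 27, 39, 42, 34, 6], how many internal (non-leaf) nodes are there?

Tree built from: [14, 33, 11, 27, 39, 42, 34, 6]
Tree (level-order array): [14, 11, 33, 6, None, 27, 39, None, None, None, None, 34, 42]
Rule: An internal node has at least one child.
Per-node child counts:
  node 14: 2 child(ren)
  node 11: 1 child(ren)
  node 6: 0 child(ren)
  node 33: 2 child(ren)
  node 27: 0 child(ren)
  node 39: 2 child(ren)
  node 34: 0 child(ren)
  node 42: 0 child(ren)
Matching nodes: [14, 11, 33, 39]
Count of internal (non-leaf) nodes: 4


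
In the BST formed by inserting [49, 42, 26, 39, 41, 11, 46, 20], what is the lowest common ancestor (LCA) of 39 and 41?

Tree insertion order: [49, 42, 26, 39, 41, 11, 46, 20]
Tree (level-order array): [49, 42, None, 26, 46, 11, 39, None, None, None, 20, None, 41]
In a BST, the LCA of p=39, q=41 is the first node v on the
root-to-leaf path with p <= v <= q (go left if both < v, right if both > v).
Walk from root:
  at 49: both 39 and 41 < 49, go left
  at 42: both 39 and 41 < 42, go left
  at 26: both 39 and 41 > 26, go right
  at 39: 39 <= 39 <= 41, this is the LCA
LCA = 39


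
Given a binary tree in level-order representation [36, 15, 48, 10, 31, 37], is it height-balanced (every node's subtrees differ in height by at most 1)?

Tree (level-order array): [36, 15, 48, 10, 31, 37]
Definition: a tree is height-balanced if, at every node, |h(left) - h(right)| <= 1 (empty subtree has height -1).
Bottom-up per-node check:
  node 10: h_left=-1, h_right=-1, diff=0 [OK], height=0
  node 31: h_left=-1, h_right=-1, diff=0 [OK], height=0
  node 15: h_left=0, h_right=0, diff=0 [OK], height=1
  node 37: h_left=-1, h_right=-1, diff=0 [OK], height=0
  node 48: h_left=0, h_right=-1, diff=1 [OK], height=1
  node 36: h_left=1, h_right=1, diff=0 [OK], height=2
All nodes satisfy the balance condition.
Result: Balanced


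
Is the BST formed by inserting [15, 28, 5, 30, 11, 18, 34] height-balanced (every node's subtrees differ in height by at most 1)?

Tree (level-order array): [15, 5, 28, None, 11, 18, 30, None, None, None, None, None, 34]
Definition: a tree is height-balanced if, at every node, |h(left) - h(right)| <= 1 (empty subtree has height -1).
Bottom-up per-node check:
  node 11: h_left=-1, h_right=-1, diff=0 [OK], height=0
  node 5: h_left=-1, h_right=0, diff=1 [OK], height=1
  node 18: h_left=-1, h_right=-1, diff=0 [OK], height=0
  node 34: h_left=-1, h_right=-1, diff=0 [OK], height=0
  node 30: h_left=-1, h_right=0, diff=1 [OK], height=1
  node 28: h_left=0, h_right=1, diff=1 [OK], height=2
  node 15: h_left=1, h_right=2, diff=1 [OK], height=3
All nodes satisfy the balance condition.
Result: Balanced
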